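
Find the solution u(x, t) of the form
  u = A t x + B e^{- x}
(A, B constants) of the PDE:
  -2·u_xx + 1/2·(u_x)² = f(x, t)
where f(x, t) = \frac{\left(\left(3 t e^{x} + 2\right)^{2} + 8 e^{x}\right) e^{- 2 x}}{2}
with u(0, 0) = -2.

Answer: u(x, t) = 3 t x - 2 e^{- x}

Derivation:
Substitute the ansatz u = A t x + B e^{- x} into the left-hand side.
Derivatives of the ansatz:
  u_xx = B e^{- x}
  u_x = A t - B e^{- x}
Term by term:
  -2·u_xx = - 2 B e^{- x}
  1/2·(u_x)² = \frac{A^{2} t^{2}}{2} - A B t e^{- x} + \frac{B^{2} e^{- 2 x}}{2}
So the left-hand side equals
  \frac{A^{2} t^{2}}{2} - A B t e^{- x} + \frac{B^{2} e^{- 2 x}}{2} - 2 B e^{- x}
This must equal f(x, t) identically; expanded, f = \frac{9 t^{2}}{2} + 6 t e^{- x} + 4 e^{- x} + 2 e^{- 2 x}.
Matching coefficients of the independent functions:
  [t^{2}]:  \frac{A^{2}}{2} = \frac{9}{2}
  [t e^{- x}]:  - A B = 6
  [e^{- 2 x}]:  \frac{B^{2}}{2} = 2
  [e^{- x}]:  - 2 B = 4
Solving: A = 3, B = -2.
Check against the point condition:
  u(0, 0) = -2  ⟹  B = -2  ✓
Hence u(x, t) = 3 t x - 2 e^{- x}.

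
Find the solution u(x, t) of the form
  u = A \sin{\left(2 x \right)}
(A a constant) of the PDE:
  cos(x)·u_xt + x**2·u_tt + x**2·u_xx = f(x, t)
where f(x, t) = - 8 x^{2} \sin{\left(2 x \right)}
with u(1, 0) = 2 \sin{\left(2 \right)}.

Substitute the ansatz u = A \sin{\left(2 x \right)} into the left-hand side.
Derivatives of the ansatz:
  u_xt = 0
  u_tt = 0
  u_xx = - 4 A \sin{\left(2 x \right)}
Term by term:
  cos(x)·u_xt = 0
  x**2·u_tt = 0
  x**2·u_xx = - 4 A x^{2} \sin{\left(2 x \right)}
So the left-hand side equals
  - 4 A x^{2} \sin{\left(2 x \right)}
This must equal f(x, t) = - 8 x^{2} \sin{\left(2 x \right)} identically.
Matching coefficients of the independent functions:
  [x^{2} \sin{\left(2 x \right)}]:  - 4 A = -8
Solving: A = 2.
Check against the point condition:
  u(1, 0) = 2 \sin{\left(2 \right)}  ⟹  A \sin{\left(2 \right)} = 2 \sin{\left(2 \right)}  ✓
Hence u(x, t) = 2 \sin{\left(2 x \right)}.

Answer: u(x, t) = 2 \sin{\left(2 x \right)}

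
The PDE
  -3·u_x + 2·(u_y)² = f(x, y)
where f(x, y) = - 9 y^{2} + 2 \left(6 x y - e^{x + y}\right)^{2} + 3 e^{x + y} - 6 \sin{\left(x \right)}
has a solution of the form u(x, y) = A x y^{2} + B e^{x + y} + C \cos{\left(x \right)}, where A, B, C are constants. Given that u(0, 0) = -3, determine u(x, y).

Substitute the ansatz u = A x y^{2} + B e^{x + y} + C \cos{\left(x \right)} into the left-hand side.
Derivatives of the ansatz:
  u_x = A y^{2} + B e^{x} e^{y} - C \sin{\left(x \right)}
  u_y = 2 A x y + B e^{x} e^{y}
Term by term:
  -3·u_x = - 3 A y^{2} - 3 B e^{x} e^{y} + 3 C \sin{\left(x \right)}
  2·(u_y)² = 8 A^{2} x^{2} y^{2} + 8 A B x y e^{x} e^{y} + 2 B^{2} e^{2 x} e^{2 y}
So the left-hand side equals
  8 A^{2} x^{2} y^{2} + 8 A B x y e^{x} e^{y} - 3 A y^{2} + 2 B^{2} e^{2 x} e^{2 y} - 3 B e^{x} e^{y} + 3 C \sin{\left(x \right)}
This must equal f(x, y) identically; expanded, f = 72 x^{2} y^{2} - 24 x y e^{x} e^{y} - 9 y^{2} + 2 e^{2 x} e^{2 y} + 3 e^{x} e^{y} - 6 \sin{\left(x \right)}.
Matching coefficients of the independent functions:
  [y^{2}]:  - 3 A = -9
  [x^{2} y^{2}]:  8 A^{2} = 72
  [e^{x} e^{y}]:  - 3 B = 3
  [e^{2 x} e^{2 y}]:  2 B^{2} = 2
  [x y e^{x} e^{y}]:  8 A B = -24
  [\sin{\left(x \right)}]:  3 C = -6
Solving: A = 3, B = -1, C = -2.
Check against the point condition:
  u(0, 0) = -3  ⟹  B + C = -3  ✓
Hence u(x, y) = 3 x y^{2} - e^{x + y} - 2 \cos{\left(x \right)}.

Answer: u(x, y) = 3 x y^{2} - e^{x + y} - 2 \cos{\left(x \right)}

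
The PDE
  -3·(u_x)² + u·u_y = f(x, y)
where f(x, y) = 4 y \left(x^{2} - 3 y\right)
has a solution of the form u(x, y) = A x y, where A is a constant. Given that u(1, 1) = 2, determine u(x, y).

Substitute the ansatz u = A x y into the left-hand side.
Derivatives of the ansatz:
  u_x = A y
  u_y = A x
Term by term:
  -3·(u_x)² = - 3 A^{2} y^{2}
  u·u_y = A^{2} x^{2} y
So the left-hand side equals
  A^{2} x^{2} y - 3 A^{2} y^{2}
This must equal f(x, y) identically; expanded, f = 4 x^{2} y - 12 y^{2}.
Matching coefficients of the independent functions:
  [y^{2}]:  - 3 A^{2} = -12
  [x^{2} y]:  A^{2} = 4
These equations allow (A) = (-2) or (2).
Impose the point condition(s):
  u(1, 1) = 2  ⟹  A = 2
Only A = 2 satisfies everything.
Hence u(x, y) = 2 x y.

Answer: u(x, y) = 2 x y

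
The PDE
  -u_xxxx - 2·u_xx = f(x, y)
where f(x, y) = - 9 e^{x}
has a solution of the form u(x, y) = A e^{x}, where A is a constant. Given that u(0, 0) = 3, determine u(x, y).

Substitute the ansatz u = A e^{x} into the left-hand side.
Derivatives of the ansatz:
  u_xxxx = A e^{x}
  u_xx = A e^{x}
Term by term:
  -u_xxxx = - A e^{x}
  -2·u_xx = - 2 A e^{x}
So the left-hand side equals
  - 3 A e^{x}
This must equal f(x, y) = - 9 e^{x} identically.
Matching coefficients of the independent functions:
  [e^{x}]:  - 3 A = -9
Solving: A = 3.
Check against the point condition:
  u(0, 0) = 3  ⟹  A = 3  ✓
Hence u(x, y) = 3 e^{x}.

Answer: u(x, y) = 3 e^{x}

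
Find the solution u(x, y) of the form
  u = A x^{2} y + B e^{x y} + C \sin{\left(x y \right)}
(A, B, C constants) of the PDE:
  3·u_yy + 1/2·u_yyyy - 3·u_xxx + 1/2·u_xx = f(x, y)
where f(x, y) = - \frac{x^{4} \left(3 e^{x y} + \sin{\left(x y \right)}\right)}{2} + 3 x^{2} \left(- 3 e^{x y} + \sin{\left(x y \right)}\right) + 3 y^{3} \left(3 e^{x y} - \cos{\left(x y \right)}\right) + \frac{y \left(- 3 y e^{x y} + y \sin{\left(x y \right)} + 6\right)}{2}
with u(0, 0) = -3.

Substitute the ansatz u = A x^{2} y + B e^{x y} + C \sin{\left(x y \right)} into the left-hand side.
Derivatives of the ansatz:
  u_yy = B x^{2} e^{x y} - C x^{2} \sin{\left(x y \right)}
  u_yyyy = B x^{4} e^{x y} + C x^{4} \sin{\left(x y \right)}
  u_xxx = B y^{3} e^{x y} - C y^{3} \cos{\left(x y \right)}
  u_xx = 2 A y + B y^{2} e^{x y} - C y^{2} \sin{\left(x y \right)}
Term by term:
  3·u_yy = 3 B x^{2} e^{x y} - 3 C x^{2} \sin{\left(x y \right)}
  1/2·u_yyyy = \frac{B x^{4} e^{x y}}{2} + \frac{C x^{4} \sin{\left(x y \right)}}{2}
  -3·u_xxx = - 3 B y^{3} e^{x y} + 3 C y^{3} \cos{\left(x y \right)}
  1/2·u_xx = A y + \frac{B y^{2} e^{x y}}{2} - \frac{C y^{2} \sin{\left(x y \right)}}{2}
So the left-hand side equals
  A y + \frac{B x^{4} e^{x y}}{2} + 3 B x^{2} e^{x y} - 3 B y^{3} e^{x y} + \frac{B y^{2} e^{x y}}{2} + \frac{C x^{4} \sin{\left(x y \right)}}{2} - 3 C x^{2} \sin{\left(x y \right)} + 3 C y^{3} \cos{\left(x y \right)} - \frac{C y^{2} \sin{\left(x y \right)}}{2}
This must equal f(x, y) identically; expanded, f = - \frac{3 x^{4} e^{x y}}{2} - \frac{x^{4} \sin{\left(x y \right)}}{2} - 9 x^{2} e^{x y} + 3 x^{2} \sin{\left(x y \right)} + 9 y^{3} e^{x y} - 3 y^{3} \cos{\left(x y \right)} - \frac{3 y^{2} e^{x y}}{2} + \frac{y^{2} \sin{\left(x y \right)}}{2} + 3 y.
Matching coefficients of the independent functions:
  [y]:  A = 3
  [x^{2} e^{x y}]:  3 B = -9
  [x^{2} \sin{\left(x y \right)}]:  - 3 C = 3
  [x^{4} e^{x y}, y^{2} e^{x y}]:  \frac{B}{2} = - \frac{3}{2}
  [x^{4} \sin{\left(x y \right)}]:  \frac{C}{2} = - \frac{1}{2}
  [y^{2} \sin{\left(x y \right)}]:  - \frac{C}{2} = \frac{1}{2}
  [y^{3} e^{x y}]:  - 3 B = 9
  [y^{3} \cos{\left(x y \right)}]:  3 C = -3
Solving: A = 3, B = -3, C = -1.
Check against the point condition:
  u(0, 0) = -3  ⟹  B = -3  ✓
Hence u(x, y) = 3 x^{2} y - 3 e^{x y} - \sin{\left(x y \right)}.

Answer: u(x, y) = 3 x^{2} y - 3 e^{x y} - \sin{\left(x y \right)}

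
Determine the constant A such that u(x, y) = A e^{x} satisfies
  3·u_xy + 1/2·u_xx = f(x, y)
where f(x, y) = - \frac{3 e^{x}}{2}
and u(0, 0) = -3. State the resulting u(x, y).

Substitute the ansatz u = A e^{x} into the left-hand side.
Derivatives of the ansatz:
  u_xy = 0
  u_xx = A e^{x}
Term by term:
  3·u_xy = 0
  1/2·u_xx = \frac{A e^{x}}{2}
So the left-hand side equals
  \frac{A e^{x}}{2}
This must equal f(x, y) = - \frac{3 e^{x}}{2} identically.
Matching coefficients of the independent functions:
  [e^{x}]:  \frac{A}{2} = - \frac{3}{2}
Solving: A = -3.
Check against the point condition:
  u(0, 0) = -3  ⟹  A = -3  ✓
Hence u(x, y) = - 3 e^{x}.

Answer: u(x, y) = - 3 e^{x}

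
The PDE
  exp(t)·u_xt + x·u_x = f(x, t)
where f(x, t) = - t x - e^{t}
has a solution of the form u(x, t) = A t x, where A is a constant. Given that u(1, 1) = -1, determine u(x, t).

Substitute the ansatz u = A t x into the left-hand side.
Derivatives of the ansatz:
  u_xt = A
  u_x = A t
Term by term:
  exp(t)·u_xt = A e^{t}
  x·u_x = A t x
So the left-hand side equals
  A t x + A e^{t}
This must equal f(x, t) = - t x - e^{t} identically.
Matching coefficients of the independent functions:
  [t x, e^{t}]:  A = -1
Solving: A = -1.
Check against the point condition:
  u(1, 1) = -1  ⟹  A = -1  ✓
Hence u(x, t) = - t x.

Answer: u(x, t) = - t x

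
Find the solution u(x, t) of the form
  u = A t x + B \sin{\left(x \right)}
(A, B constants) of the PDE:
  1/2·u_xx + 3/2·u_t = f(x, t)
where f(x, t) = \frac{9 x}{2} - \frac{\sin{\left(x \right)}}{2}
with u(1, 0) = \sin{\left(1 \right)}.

Substitute the ansatz u = A t x + B \sin{\left(x \right)} into the left-hand side.
Derivatives of the ansatz:
  u_xx = - B \sin{\left(x \right)}
  u_t = A x
Term by term:
  1/2·u_xx = - \frac{B \sin{\left(x \right)}}{2}
  3/2·u_t = \frac{3 A x}{2}
So the left-hand side equals
  \frac{3 A x}{2} - \frac{B \sin{\left(x \right)}}{2}
This must equal f(x, t) = \frac{9 x}{2} - \frac{\sin{\left(x \right)}}{2} identically.
Matching coefficients of the independent functions:
  [x]:  \frac{3 A}{2} = \frac{9}{2}
  [\sin{\left(x \right)}]:  - \frac{B}{2} = - \frac{1}{2}
Solving: A = 3, B = 1.
Check against the point condition:
  u(1, 0) = \sin{\left(1 \right)}  ⟹  B \sin{\left(1 \right)} = \sin{\left(1 \right)}  ✓
Hence u(x, t) = 3 t x + \sin{\left(x \right)}.

Answer: u(x, t) = 3 t x + \sin{\left(x \right)}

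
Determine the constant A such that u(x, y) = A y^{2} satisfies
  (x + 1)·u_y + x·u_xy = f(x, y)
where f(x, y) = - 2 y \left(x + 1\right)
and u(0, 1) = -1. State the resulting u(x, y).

Substitute the ansatz u = A y^{2} into the left-hand side.
Derivatives of the ansatz:
  u_y = 2 A y
  u_xy = 0
Term by term:
  (x + 1)·u_y = 2 A x y + 2 A y
  x·u_xy = 0
So the left-hand side equals
  2 A x y + 2 A y
This must equal f(x, y) = - 2 y \left(x + 1\right) identically.
Matching coefficients of the independent functions:
  [y, x y]:  2 A = -2
Solving: A = -1.
Check against the point condition:
  u(0, 1) = -1  ⟹  A = -1  ✓
Hence u(x, y) = - y^{2}.

Answer: u(x, y) = - y^{2}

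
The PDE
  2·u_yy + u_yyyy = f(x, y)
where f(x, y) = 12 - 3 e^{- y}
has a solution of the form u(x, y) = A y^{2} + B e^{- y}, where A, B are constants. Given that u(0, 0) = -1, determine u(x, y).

Substitute the ansatz u = A y^{2} + B e^{- y} into the left-hand side.
Derivatives of the ansatz:
  u_yy = 2 A + B e^{- y}
  u_yyyy = B e^{- y}
Term by term:
  2·u_yy = 4 A + 2 B e^{- y}
  u_yyyy = B e^{- y}
So the left-hand side equals
  4 A + 3 B e^{- y}
This must equal f(x, y) = 12 - 3 e^{- y} identically.
Matching coefficients of the independent functions:
  [constant term]:  4 A = 12
  [e^{- y}]:  3 B = -3
Solving: A = 3, B = -1.
Check against the point condition:
  u(0, 0) = -1  ⟹  B = -1  ✓
Hence u(x, y) = 3 y^{2} - e^{- y}.

Answer: u(x, y) = 3 y^{2} - e^{- y}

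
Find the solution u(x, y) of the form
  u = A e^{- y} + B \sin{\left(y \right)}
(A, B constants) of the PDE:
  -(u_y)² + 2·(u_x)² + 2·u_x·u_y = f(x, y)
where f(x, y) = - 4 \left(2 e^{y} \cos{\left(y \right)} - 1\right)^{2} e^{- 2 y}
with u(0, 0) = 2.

Substitute the ansatz u = A e^{- y} + B \sin{\left(y \right)} into the left-hand side.
Derivatives of the ansatz:
  u_y = - A e^{- y} + B \cos{\left(y \right)}
  u_x = 0
Term by term:
  -(u_y)² = - A^{2} e^{- 2 y} + 2 A B e^{- y} \cos{\left(y \right)} - B^{2} \cos^{2}{\left(y \right)}
  2·(u_x)² = 0
  2·u_x·u_y = 0
So the left-hand side equals
  - A^{2} e^{- 2 y} + 2 A B e^{- y} \cos{\left(y \right)} - B^{2} \cos^{2}{\left(y \right)}
This must equal f(x, y) identically; expanded, f = - 16 \cos^{2}{\left(y \right)} + 16 e^{- y} \cos{\left(y \right)} - 4 e^{- 2 y}.
Matching coefficients of the independent functions:
  [e^{- y} \cos{\left(y \right)}]:  2 A B = 16
  [e^{- 2 y}]:  - A^{2} = -4
  [\cos^{2}{\left(y \right)}]:  - B^{2} = -16
These equations allow (A, B) = (-2, -4) or (2, 4).
Impose the point condition(s):
  u(0, 0) = 2  ⟹  A = 2
Only A = 2, B = 4 satisfies everything.
Hence u(x, y) = 4 \sin{\left(y \right)} + 2 e^{- y}.

Answer: u(x, y) = 4 \sin{\left(y \right)} + 2 e^{- y}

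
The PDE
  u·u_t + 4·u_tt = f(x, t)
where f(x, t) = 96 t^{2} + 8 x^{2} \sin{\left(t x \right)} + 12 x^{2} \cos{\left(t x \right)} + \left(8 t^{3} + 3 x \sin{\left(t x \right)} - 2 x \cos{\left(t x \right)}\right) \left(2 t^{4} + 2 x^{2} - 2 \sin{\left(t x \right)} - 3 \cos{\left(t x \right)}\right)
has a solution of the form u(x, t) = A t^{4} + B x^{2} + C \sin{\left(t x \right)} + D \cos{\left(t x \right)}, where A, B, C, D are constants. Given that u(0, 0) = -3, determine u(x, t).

Substitute the ansatz u = A t^{4} + B x^{2} + C \sin{\left(t x \right)} + D \cos{\left(t x \right)} into the left-hand side.
Derivatives of the ansatz:
  u_t = 4 A t^{3} + C x \cos{\left(t x \right)} - D x \sin{\left(t x \right)}
  u_tt = 12 A t^{2} - C x^{2} \sin{\left(t x \right)} - D x^{2} \cos{\left(t x \right)}
Term by term:
  u·u_t = 4 A^{2} t^{7} + 4 A B t^{3} x^{2} + A C t^{4} x \cos{\left(t x \right)} + 4 A C t^{3} \sin{\left(t x \right)} - A D t^{4} x \sin{\left(t x \right)} + 4 A D t^{3} \cos{\left(t x \right)} + B C x^{3} \cos{\left(t x \right)} - B D x^{3} \sin{\left(t x \right)} + C^{2} x \sin{\left(t x \right)} \cos{\left(t x \right)} - C D x \sin^{2}{\left(t x \right)} + C D x \cos^{2}{\left(t x \right)} - D^{2} x \sin{\left(t x \right)} \cos{\left(t x \right)}
  4·u_tt = 48 A t^{2} - 4 C x^{2} \sin{\left(t x \right)} - 4 D x^{2} \cos{\left(t x \right)}
So the left-hand side equals
  4 A^{2} t^{7} + 4 A B t^{3} x^{2} + A C t^{4} x \cos{\left(t x \right)} + 4 A C t^{3} \sin{\left(t x \right)} - A D t^{4} x \sin{\left(t x \right)} + 4 A D t^{3} \cos{\left(t x \right)} + 48 A t^{2} + B C x^{3} \cos{\left(t x \right)} - B D x^{3} \sin{\left(t x \right)} + C^{2} x \sin{\left(t x \right)} \cos{\left(t x \right)} - C D x \sin^{2}{\left(t x \right)} + C D x \cos^{2}{\left(t x \right)} - 4 C x^{2} \sin{\left(t x \right)} - D^{2} x \sin{\left(t x \right)} \cos{\left(t x \right)} - 4 D x^{2} \cos{\left(t x \right)}
This must equal f(x, t) identically; expanded, f = 16 t^{7} + 6 t^{4} x \sin{\left(t x \right)} - 4 t^{4} x \cos{\left(t x \right)} + 16 t^{3} x^{2} - 16 t^{3} \sin{\left(t x \right)} - 24 t^{3} \cos{\left(t x \right)} + 96 t^{2} + 6 x^{3} \sin{\left(t x \right)} - 4 x^{3} \cos{\left(t x \right)} + 8 x^{2} \sin{\left(t x \right)} + 12 x^{2} \cos{\left(t x \right)} - 6 x \sin^{2}{\left(t x \right)} - 5 x \sin{\left(t x \right)} \cos{\left(t x \right)} + 6 x \cos^{2}{\left(t x \right)}.
Matching coefficients of the independent functions:
  [t^{2}]:  48 A = 96
  [t^{7}]:  4 A^{2} = 16
  [t^{3} x^{2}]:  4 A B = 16
  [t^{3} \sin{\left(t x \right)}]:  4 A C = -16
  [t^{3} \cos{\left(t x \right)}]:  4 A D = -24
  [x \sin^{2}{\left(t x \right)}]:  - C D = -6
  [x \cos^{2}{\left(t x \right)}]:  C D = 6
  [x^{2} \sin{\left(t x \right)}]:  - 4 C = 8
  [x^{2} \cos{\left(t x \right)}]:  - 4 D = 12
  [x^{3} \sin{\left(t x \right)}]:  - B D = 6
  [x^{3} \cos{\left(t x \right)}]:  B C = -4
  [t^{4} x \sin{\left(t x \right)}]:  - A D = 6
  [t^{4} x \cos{\left(t x \right)}]:  A C = -4
  [x \sin{\left(t x \right)} \cos{\left(t x \right)}]:  C^{2} - D^{2} = -5
Solving: A = 2, B = 2, C = -2, D = -3.
Check against the point condition:
  u(0, 0) = -3  ⟹  D = -3  ✓
Hence u(x, t) = 2 t^{4} + 2 x^{2} - 2 \sin{\left(t x \right)} - 3 \cos{\left(t x \right)}.

Answer: u(x, t) = 2 t^{4} + 2 x^{2} - 2 \sin{\left(t x \right)} - 3 \cos{\left(t x \right)}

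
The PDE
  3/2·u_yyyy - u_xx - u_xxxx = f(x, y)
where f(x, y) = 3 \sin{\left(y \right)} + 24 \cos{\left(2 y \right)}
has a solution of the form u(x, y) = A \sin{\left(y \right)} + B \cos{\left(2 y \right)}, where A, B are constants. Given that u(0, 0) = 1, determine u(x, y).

Substitute the ansatz u = A \sin{\left(y \right)} + B \cos{\left(2 y \right)} into the left-hand side.
Derivatives of the ansatz:
  u_yyyy = A \sin{\left(y \right)} + 16 B \cos{\left(2 y \right)}
  u_xx = 0
  u_xxxx = 0
Term by term:
  3/2·u_yyyy = \frac{3 A \sin{\left(y \right)}}{2} + 24 B \cos{\left(2 y \right)}
  -u_xx = 0
  -u_xxxx = 0
So the left-hand side equals
  \frac{3 A \sin{\left(y \right)}}{2} + 24 B \cos{\left(2 y \right)}
This must equal f(x, y) = 3 \sin{\left(y \right)} + 24 \cos{\left(2 y \right)} identically.
Matching coefficients of the independent functions:
  [\sin{\left(y \right)}]:  \frac{3 A}{2} = 3
  [\cos{\left(2 y \right)}]:  24 B = 24
Solving: A = 2, B = 1.
Check against the point condition:
  u(0, 0) = 1  ⟹  B = 1  ✓
Hence u(x, y) = 2 \sin{\left(y \right)} + \cos{\left(2 y \right)}.

Answer: u(x, y) = 2 \sin{\left(y \right)} + \cos{\left(2 y \right)}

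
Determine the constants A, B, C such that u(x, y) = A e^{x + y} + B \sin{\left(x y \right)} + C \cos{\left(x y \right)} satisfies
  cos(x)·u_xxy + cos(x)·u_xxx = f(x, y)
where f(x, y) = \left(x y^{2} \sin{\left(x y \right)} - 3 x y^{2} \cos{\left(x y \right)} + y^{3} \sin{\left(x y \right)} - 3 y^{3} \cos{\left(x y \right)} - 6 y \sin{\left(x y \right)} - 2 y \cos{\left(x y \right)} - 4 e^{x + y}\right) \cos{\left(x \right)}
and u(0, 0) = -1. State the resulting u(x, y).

Substitute the ansatz u = A e^{x + y} + B \sin{\left(x y \right)} + C \cos{\left(x y \right)} into the left-hand side.
Derivatives of the ansatz:
  u_xxy = A e^{x} e^{y} - B x y^{2} \cos{\left(x y \right)} - 2 B y \sin{\left(x y \right)} + C x y^{2} \sin{\left(x y \right)} - 2 C y \cos{\left(x y \right)}
  u_xxx = A e^{x} e^{y} - B y^{3} \cos{\left(x y \right)} + C y^{3} \sin{\left(x y \right)}
Term by term:
  cos(x)·u_xxy = A e^{x} e^{y} \cos{\left(x \right)} - B x y^{2} \cos{\left(x \right)} \cos{\left(x y \right)} - 2 B y \sin{\left(x y \right)} \cos{\left(x \right)} + C x y^{2} \sin{\left(x y \right)} \cos{\left(x \right)} - 2 C y \cos{\left(x \right)} \cos{\left(x y \right)}
  cos(x)·u_xxx = A e^{x} e^{y} \cos{\left(x \right)} - B y^{3} \cos{\left(x \right)} \cos{\left(x y \right)} + C y^{3} \sin{\left(x y \right)} \cos{\left(x \right)}
So the left-hand side equals
  2 A e^{x} e^{y} \cos{\left(x \right)} - B x y^{2} \cos{\left(x \right)} \cos{\left(x y \right)} - B y^{3} \cos{\left(x \right)} \cos{\left(x y \right)} - 2 B y \sin{\left(x y \right)} \cos{\left(x \right)} + C x y^{2} \sin{\left(x y \right)} \cos{\left(x \right)} + C y^{3} \sin{\left(x y \right)} \cos{\left(x \right)} - 2 C y \cos{\left(x \right)} \cos{\left(x y \right)}
This must equal f(x, y) identically; expanded, f = x y^{2} \sin{\left(x y \right)} \cos{\left(x \right)} - 3 x y^{2} \cos{\left(x \right)} \cos{\left(x y \right)} + y^{3} \sin{\left(x y \right)} \cos{\left(x \right)} - 3 y^{3} \cos{\left(x \right)} \cos{\left(x y \right)} - 6 y \sin{\left(x y \right)} \cos{\left(x \right)} - 2 y \cos{\left(x \right)} \cos{\left(x y \right)} - 4 e^{x} e^{y} \cos{\left(x \right)}.
Matching coefficients of the independent functions:
  [y \sin{\left(x y \right)} \cos{\left(x \right)}]:  - 2 B = -6
  [y \cos{\left(x \right)} \cos{\left(x y \right)}]:  - 2 C = -2
  [y^{3} \sin{\left(x y \right)} \cos{\left(x \right)}, x y^{2} \sin{\left(x y \right)} \cos{\left(x \right)}]:  C = 1
  [y^{3} \cos{\left(x \right)} \cos{\left(x y \right)}, x y^{2} \cos{\left(x \right)} \cos{\left(x y \right)}]:  - B = -3
  [e^{x} e^{y} \cos{\left(x \right)}]:  2 A = -4
Solving: A = -2, B = 3, C = 1.
Check against the point condition:
  u(0, 0) = -1  ⟹  A + C = -1  ✓
Hence u(x, y) = - 2 e^{x + y} + 3 \sin{\left(x y \right)} + \cos{\left(x y \right)}.

Answer: u(x, y) = - 2 e^{x + y} + 3 \sin{\left(x y \right)} + \cos{\left(x y \right)}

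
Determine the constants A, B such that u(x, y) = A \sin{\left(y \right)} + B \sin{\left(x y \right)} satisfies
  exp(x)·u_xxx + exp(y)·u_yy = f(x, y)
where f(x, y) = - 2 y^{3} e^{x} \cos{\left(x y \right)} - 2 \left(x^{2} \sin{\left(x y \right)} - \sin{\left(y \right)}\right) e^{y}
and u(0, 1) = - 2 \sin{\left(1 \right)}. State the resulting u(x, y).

Answer: u(x, y) = - 2 \sin{\left(y \right)} + 2 \sin{\left(x y \right)}

Derivation:
Substitute the ansatz u = A \sin{\left(y \right)} + B \sin{\left(x y \right)} into the left-hand side.
Derivatives of the ansatz:
  u_xxx = - B y^{3} \cos{\left(x y \right)}
  u_yy = - A \sin{\left(y \right)} - B x^{2} \sin{\left(x y \right)}
Term by term:
  exp(x)·u_xxx = - B y^{3} e^{x} \cos{\left(x y \right)}
  exp(y)·u_yy = - A e^{y} \sin{\left(y \right)} - B x^{2} e^{y} \sin{\left(x y \right)}
So the left-hand side equals
  - A e^{y} \sin{\left(y \right)} - B x^{2} e^{y} \sin{\left(x y \right)} - B y^{3} e^{x} \cos{\left(x y \right)}
This must equal f(x, y) identically; expanded, f = - 2 x^{2} e^{y} \sin{\left(x y \right)} - 2 y^{3} e^{x} \cos{\left(x y \right)} + 2 e^{y} \sin{\left(y \right)}.
Matching coefficients of the independent functions:
  [e^{y} \sin{\left(y \right)}]:  - A = 2
  [x^{2} e^{y} \sin{\left(x y \right)}, y^{3} e^{x} \cos{\left(x y \right)}]:  - B = -2
Solving: A = -2, B = 2.
Check against the point condition:
  u(0, 1) = - 2 \sin{\left(1 \right)}  ⟹  A \sin{\left(1 \right)} = - 2 \sin{\left(1 \right)}  ✓
Hence u(x, y) = - 2 \sin{\left(y \right)} + 2 \sin{\left(x y \right)}.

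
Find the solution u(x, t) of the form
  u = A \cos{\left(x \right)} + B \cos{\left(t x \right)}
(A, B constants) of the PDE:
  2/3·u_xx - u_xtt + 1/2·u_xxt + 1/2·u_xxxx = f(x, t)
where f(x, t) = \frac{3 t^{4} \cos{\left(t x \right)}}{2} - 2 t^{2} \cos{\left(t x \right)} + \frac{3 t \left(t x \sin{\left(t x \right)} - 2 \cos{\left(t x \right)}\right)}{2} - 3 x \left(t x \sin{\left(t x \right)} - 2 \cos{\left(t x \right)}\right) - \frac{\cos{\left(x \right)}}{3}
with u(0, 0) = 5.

Substitute the ansatz u = A \cos{\left(x \right)} + B \cos{\left(t x \right)} into the left-hand side.
Derivatives of the ansatz:
  u_xx = - A \cos{\left(x \right)} - B t^{2} \cos{\left(t x \right)}
  u_xtt = B t x^{2} \sin{\left(t x \right)} - 2 B x \cos{\left(t x \right)}
  u_xxt = B t^{2} x \sin{\left(t x \right)} - 2 B t \cos{\left(t x \right)}
  u_xxxx = A \cos{\left(x \right)} + B t^{4} \cos{\left(t x \right)}
Term by term:
  2/3·u_xx = - \frac{2 A \cos{\left(x \right)}}{3} - \frac{2 B t^{2} \cos{\left(t x \right)}}{3}
  -u_xtt = - B t x^{2} \sin{\left(t x \right)} + 2 B x \cos{\left(t x \right)}
  1/2·u_xxt = \frac{B t^{2} x \sin{\left(t x \right)}}{2} - B t \cos{\left(t x \right)}
  1/2·u_xxxx = \frac{A \cos{\left(x \right)}}{2} + \frac{B t^{4} \cos{\left(t x \right)}}{2}
So the left-hand side equals
  - \frac{A \cos{\left(x \right)}}{6} + \frac{B t^{4} \cos{\left(t x \right)}}{2} + \frac{B t^{2} x \sin{\left(t x \right)}}{2} - \frac{2 B t^{2} \cos{\left(t x \right)}}{3} - B t x^{2} \sin{\left(t x \right)} - B t \cos{\left(t x \right)} + 2 B x \cos{\left(t x \right)}
This must equal f(x, t) identically; expanded, f = \frac{3 t^{4} \cos{\left(t x \right)}}{2} + \frac{3 t^{2} x \sin{\left(t x \right)}}{2} - 2 t^{2} \cos{\left(t x \right)} - 3 t x^{2} \sin{\left(t x \right)} - 3 t \cos{\left(t x \right)} + 6 x \cos{\left(t x \right)} - \frac{\cos{\left(x \right)}}{3}.
Matching coefficients of the independent functions:
  [t \cos{\left(t x \right)}, t x^{2} \sin{\left(t x \right)}]:  - B = -3
  [t^{2} \cos{\left(t x \right)}]:  - \frac{2 B}{3} = -2
  [t^{4} \cos{\left(t x \right)}, t^{2} x \sin{\left(t x \right)}]:  \frac{B}{2} = \frac{3}{2}
  [x \cos{\left(t x \right)}]:  2 B = 6
  [\cos{\left(x \right)}]:  - \frac{A}{6} = - \frac{1}{3}
Solving: A = 2, B = 3.
Check against the point condition:
  u(0, 0) = 5  ⟹  A + B = 5  ✓
Hence u(x, t) = 2 \cos{\left(x \right)} + 3 \cos{\left(t x \right)}.

Answer: u(x, t) = 2 \cos{\left(x \right)} + 3 \cos{\left(t x \right)}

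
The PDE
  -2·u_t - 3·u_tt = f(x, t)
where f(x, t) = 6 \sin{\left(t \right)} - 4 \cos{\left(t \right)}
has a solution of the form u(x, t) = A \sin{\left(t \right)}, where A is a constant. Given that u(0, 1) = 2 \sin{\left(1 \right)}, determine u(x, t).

Substitute the ansatz u = A \sin{\left(t \right)} into the left-hand side.
Derivatives of the ansatz:
  u_t = A \cos{\left(t \right)}
  u_tt = - A \sin{\left(t \right)}
Term by term:
  -2·u_t = - 2 A \cos{\left(t \right)}
  -3·u_tt = 3 A \sin{\left(t \right)}
So the left-hand side equals
  3 A \sin{\left(t \right)} - 2 A \cos{\left(t \right)}
This must equal f(x, t) = 6 \sin{\left(t \right)} - 4 \cos{\left(t \right)} identically.
Matching coefficients of the independent functions:
  [\sin{\left(t \right)}]:  3 A = 6
  [\cos{\left(t \right)}]:  - 2 A = -4
Solving: A = 2.
Check against the point condition:
  u(0, 1) = 2 \sin{\left(1 \right)}  ⟹  A \sin{\left(1 \right)} = 2 \sin{\left(1 \right)}  ✓
Hence u(x, t) = 2 \sin{\left(t \right)}.

Answer: u(x, t) = 2 \sin{\left(t \right)}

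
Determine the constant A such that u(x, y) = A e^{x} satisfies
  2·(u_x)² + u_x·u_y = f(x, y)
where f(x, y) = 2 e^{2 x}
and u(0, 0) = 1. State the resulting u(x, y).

Substitute the ansatz u = A e^{x} into the left-hand side.
Derivatives of the ansatz:
  u_x = A e^{x}
  u_y = 0
Term by term:
  2·(u_x)² = 2 A^{2} e^{2 x}
  u_x·u_y = 0
So the left-hand side equals
  2 A^{2} e^{2 x}
This must equal f(x, y) = 2 e^{2 x} identically.
Matching coefficients of the independent functions:
  [e^{2 x}]:  2 A^{2} = 2
These equations allow (A) = (-1) or (1).
Impose the point condition(s):
  u(0, 0) = 1  ⟹  A = 1
Only A = 1 satisfies everything.
Hence u(x, y) = e^{x}.

Answer: u(x, y) = e^{x}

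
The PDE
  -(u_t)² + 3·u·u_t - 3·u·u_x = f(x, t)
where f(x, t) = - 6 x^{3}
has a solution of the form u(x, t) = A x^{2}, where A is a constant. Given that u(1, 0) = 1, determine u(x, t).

Substitute the ansatz u = A x^{2} into the left-hand side.
Derivatives of the ansatz:
  u_t = 0
  u_x = 2 A x
Term by term:
  -(u_t)² = 0
  3·u·u_t = 0
  -3·u·u_x = - 6 A^{2} x^{3}
So the left-hand side equals
  - 6 A^{2} x^{3}
This must equal f(x, t) = - 6 x^{3} identically.
Matching coefficients of the independent functions:
  [x^{3}]:  - 6 A^{2} = -6
These equations allow (A) = (-1) or (1).
Impose the point condition(s):
  u(1, 0) = 1  ⟹  A = 1
Only A = 1 satisfies everything.
Hence u(x, t) = x^{2}.

Answer: u(x, t) = x^{2}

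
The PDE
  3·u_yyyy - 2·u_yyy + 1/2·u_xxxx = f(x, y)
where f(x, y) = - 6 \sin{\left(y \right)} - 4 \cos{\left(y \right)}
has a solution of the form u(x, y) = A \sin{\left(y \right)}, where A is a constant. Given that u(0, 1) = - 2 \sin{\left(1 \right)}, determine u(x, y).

Substitute the ansatz u = A \sin{\left(y \right)} into the left-hand side.
Derivatives of the ansatz:
  u_yyyy = A \sin{\left(y \right)}
  u_yyy = - A \cos{\left(y \right)}
  u_xxxx = 0
Term by term:
  3·u_yyyy = 3 A \sin{\left(y \right)}
  -2·u_yyy = 2 A \cos{\left(y \right)}
  1/2·u_xxxx = 0
So the left-hand side equals
  3 A \sin{\left(y \right)} + 2 A \cos{\left(y \right)}
This must equal f(x, y) = - 6 \sin{\left(y \right)} - 4 \cos{\left(y \right)} identically.
Matching coefficients of the independent functions:
  [\sin{\left(y \right)}]:  3 A = -6
  [\cos{\left(y \right)}]:  2 A = -4
Solving: A = -2.
Check against the point condition:
  u(0, 1) = - 2 \sin{\left(1 \right)}  ⟹  A \sin{\left(1 \right)} = - 2 \sin{\left(1 \right)}  ✓
Hence u(x, y) = - 2 \sin{\left(y \right)}.

Answer: u(x, y) = - 2 \sin{\left(y \right)}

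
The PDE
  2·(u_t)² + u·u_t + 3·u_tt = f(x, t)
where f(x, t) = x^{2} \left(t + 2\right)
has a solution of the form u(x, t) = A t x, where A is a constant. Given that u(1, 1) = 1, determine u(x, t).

Answer: u(x, t) = t x

Derivation:
Substitute the ansatz u = A t x into the left-hand side.
Derivatives of the ansatz:
  u_t = A x
  u_tt = 0
Term by term:
  2·(u_t)² = 2 A^{2} x^{2}
  u·u_t = A^{2} t x^{2}
  3·u_tt = 0
So the left-hand side equals
  A^{2} t x^{2} + 2 A^{2} x^{2}
This must equal f(x, t) identically; expanded, f = t x^{2} + 2 x^{2}.
Matching coefficients of the independent functions:
  [x^{2}]:  2 A^{2} = 2
  [t x^{2}]:  A^{2} = 1
These equations allow (A) = (-1) or (1).
Impose the point condition(s):
  u(1, 1) = 1  ⟹  A = 1
Only A = 1 satisfies everything.
Hence u(x, t) = t x.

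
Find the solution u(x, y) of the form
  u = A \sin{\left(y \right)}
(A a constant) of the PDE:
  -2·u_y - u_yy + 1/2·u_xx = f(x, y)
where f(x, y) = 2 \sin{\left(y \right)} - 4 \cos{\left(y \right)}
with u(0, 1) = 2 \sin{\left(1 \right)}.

Answer: u(x, y) = 2 \sin{\left(y \right)}

Derivation:
Substitute the ansatz u = A \sin{\left(y \right)} into the left-hand side.
Derivatives of the ansatz:
  u_y = A \cos{\left(y \right)}
  u_yy = - A \sin{\left(y \right)}
  u_xx = 0
Term by term:
  -2·u_y = - 2 A \cos{\left(y \right)}
  -u_yy = A \sin{\left(y \right)}
  1/2·u_xx = 0
So the left-hand side equals
  A \sin{\left(y \right)} - 2 A \cos{\left(y \right)}
This must equal f(x, y) = 2 \sin{\left(y \right)} - 4 \cos{\left(y \right)} identically.
Matching coefficients of the independent functions:
  [\sin{\left(y \right)}]:  A = 2
  [\cos{\left(y \right)}]:  - 2 A = -4
Solving: A = 2.
Check against the point condition:
  u(0, 1) = 2 \sin{\left(1 \right)}  ⟹  A \sin{\left(1 \right)} = 2 \sin{\left(1 \right)}  ✓
Hence u(x, y) = 2 \sin{\left(y \right)}.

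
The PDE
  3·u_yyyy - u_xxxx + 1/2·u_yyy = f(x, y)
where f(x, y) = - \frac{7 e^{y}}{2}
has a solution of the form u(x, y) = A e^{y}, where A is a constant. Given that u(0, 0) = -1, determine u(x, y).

Substitute the ansatz u = A e^{y} into the left-hand side.
Derivatives of the ansatz:
  u_yyyy = A e^{y}
  u_xxxx = 0
  u_yyy = A e^{y}
Term by term:
  3·u_yyyy = 3 A e^{y}
  -u_xxxx = 0
  1/2·u_yyy = \frac{A e^{y}}{2}
So the left-hand side equals
  \frac{7 A e^{y}}{2}
This must equal f(x, y) = - \frac{7 e^{y}}{2} identically.
Matching coefficients of the independent functions:
  [e^{y}]:  \frac{7 A}{2} = - \frac{7}{2}
Solving: A = -1.
Check against the point condition:
  u(0, 0) = -1  ⟹  A = -1  ✓
Hence u(x, y) = - e^{y}.

Answer: u(x, y) = - e^{y}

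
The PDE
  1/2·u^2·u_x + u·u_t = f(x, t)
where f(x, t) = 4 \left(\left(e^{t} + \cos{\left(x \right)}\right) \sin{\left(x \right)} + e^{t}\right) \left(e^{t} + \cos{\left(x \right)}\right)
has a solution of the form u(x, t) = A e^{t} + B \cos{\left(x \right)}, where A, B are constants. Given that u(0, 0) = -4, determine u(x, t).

Answer: u(x, t) = - 2 e^{t} - 2 \cos{\left(x \right)}

Derivation:
Substitute the ansatz u = A e^{t} + B \cos{\left(x \right)} into the left-hand side.
Derivatives of the ansatz:
  u_x = - B \sin{\left(x \right)}
  u_t = A e^{t}
Term by term:
  1/2·u^2·u_x = - \frac{A^{2} B e^{2 t} \sin{\left(x \right)}}{2} - A B^{2} e^{t} \sin{\left(x \right)} \cos{\left(x \right)} - \frac{B^{3} \sin{\left(x \right)} \cos^{2}{\left(x \right)}}{2}
  u·u_t = A^{2} e^{2 t} + A B e^{t} \cos{\left(x \right)}
So the left-hand side equals
  - \frac{A^{2} B e^{2 t} \sin{\left(x \right)}}{2} + A^{2} e^{2 t} - A B^{2} e^{t} \sin{\left(x \right)} \cos{\left(x \right)} + A B e^{t} \cos{\left(x \right)} - \frac{B^{3} \sin{\left(x \right)} \cos^{2}{\left(x \right)}}{2}
This must equal f(x, t) identically; expanded, f = 4 e^{2 t} \sin{\left(x \right)} + 4 e^{2 t} + 8 e^{t} \sin{\left(x \right)} \cos{\left(x \right)} + 4 e^{t} \cos{\left(x \right)} + 4 \sin{\left(x \right)} \cos^{2}{\left(x \right)}.
Matching coefficients of the independent functions:
  [e^{t} \cos{\left(x \right)}]:  A B = 4
  [e^{2 t} \sin{\left(x \right)}]:  - \frac{A^{2} B}{2} = 4
  [\sin{\left(x \right)} \cos^{2}{\left(x \right)}]:  - \frac{B^{3}}{2} = 4
  [e^{t} \sin{\left(x \right)} \cos{\left(x \right)}]:  - A B^{2} = 8
  [e^{2 t}]:  A^{2} = 4
Solving: A = -2, B = -2.
Check against the point condition:
  u(0, 0) = -4  ⟹  A + B = -4  ✓
Hence u(x, t) = - 2 e^{t} - 2 \cos{\left(x \right)}.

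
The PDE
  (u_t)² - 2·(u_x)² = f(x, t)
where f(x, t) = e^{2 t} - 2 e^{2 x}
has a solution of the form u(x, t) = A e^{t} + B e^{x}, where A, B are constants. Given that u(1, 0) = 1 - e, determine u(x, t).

Answer: u(x, t) = e^{t} - e^{x}

Derivation:
Substitute the ansatz u = A e^{t} + B e^{x} into the left-hand side.
Derivatives of the ansatz:
  u_t = A e^{t}
  u_x = B e^{x}
Term by term:
  (u_t)² = A^{2} e^{2 t}
  -2·(u_x)² = - 2 B^{2} e^{2 x}
So the left-hand side equals
  A^{2} e^{2 t} - 2 B^{2} e^{2 x}
This must equal f(x, t) = e^{2 t} - 2 e^{2 x} identically.
Matching coefficients of the independent functions:
  [e^{2 t}]:  A^{2} = 1
  [e^{2 x}]:  - 2 B^{2} = -2
These equations allow (A, B) = (-1, -1) or (-1, 1) or (1, -1) or (1, 1).
Impose the point condition(s):
  u(1, 0) = 1 - e  ⟹  A + e B = 1 - e
Only A = 1, B = -1 satisfies everything.
Hence u(x, t) = e^{t} - e^{x}.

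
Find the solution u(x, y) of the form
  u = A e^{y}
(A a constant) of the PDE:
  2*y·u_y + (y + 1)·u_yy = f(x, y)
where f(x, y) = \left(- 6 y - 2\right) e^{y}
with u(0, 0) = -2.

Answer: u(x, y) = - 2 e^{y}

Derivation:
Substitute the ansatz u = A e^{y} into the left-hand side.
Derivatives of the ansatz:
  u_y = A e^{y}
  u_yy = A e^{y}
Term by term:
  2*y·u_y = 2 A y e^{y}
  (y + 1)·u_yy = A y e^{y} + A e^{y}
So the left-hand side equals
  3 A y e^{y} + A e^{y}
This must equal f(x, y) identically; expanded, f = - 6 y e^{y} - 2 e^{y}.
Matching coefficients of the independent functions:
  [y e^{y}]:  3 A = -6
  [e^{y}]:  A = -2
Solving: A = -2.
Check against the point condition:
  u(0, 0) = -2  ⟹  A = -2  ✓
Hence u(x, y) = - 2 e^{y}.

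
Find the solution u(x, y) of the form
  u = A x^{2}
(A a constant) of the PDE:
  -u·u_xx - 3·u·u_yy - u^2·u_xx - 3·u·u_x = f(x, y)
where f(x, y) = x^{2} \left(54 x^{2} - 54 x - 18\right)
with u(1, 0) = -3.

Substitute the ansatz u = A x^{2} into the left-hand side.
Derivatives of the ansatz:
  u_xx = 2 A
  u_yy = 0
  u_x = 2 A x
Term by term:
  -u·u_xx = - 2 A^{2} x^{2}
  -3·u·u_yy = 0
  -u^2·u_xx = - 2 A^{3} x^{4}
  -3·u·u_x = - 6 A^{2} x^{3}
So the left-hand side equals
  - 2 A^{3} x^{4} - 6 A^{2} x^{3} - 2 A^{2} x^{2}
This must equal f(x, y) identically; expanded, f = 54 x^{4} - 54 x^{3} - 18 x^{2}.
Matching coefficients of the independent functions:
  [x^{2}]:  - 2 A^{2} = -18
  [x^{3}]:  - 6 A^{2} = -54
  [x^{4}]:  - 2 A^{3} = 54
Solving: A = -3.
Check against the point condition:
  u(1, 0) = -3  ⟹  A = -3  ✓
Hence u(x, y) = - 3 x^{2}.

Answer: u(x, y) = - 3 x^{2}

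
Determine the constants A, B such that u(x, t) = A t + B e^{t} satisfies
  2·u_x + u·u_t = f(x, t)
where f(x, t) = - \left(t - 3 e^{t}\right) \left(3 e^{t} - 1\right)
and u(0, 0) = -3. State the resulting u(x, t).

Answer: u(x, t) = t - 3 e^{t}

Derivation:
Substitute the ansatz u = A t + B e^{t} into the left-hand side.
Derivatives of the ansatz:
  u_x = 0
  u_t = A + B e^{t}
Term by term:
  2·u_x = 0
  u·u_t = A^{2} t + A B t e^{t} + A B e^{t} + B^{2} e^{2 t}
So the left-hand side equals
  A^{2} t + A B t e^{t} + A B e^{t} + B^{2} e^{2 t}
This must equal f(x, t) identically; expanded, f = - 3 t e^{t} + t + 9 e^{2 t} - 3 e^{t}.
Matching coefficients of the independent functions:
  [t]:  A^{2} = 1
  [t e^{t}, e^{t}]:  A B = -3
  [e^{2 t}]:  B^{2} = 9
These equations allow (A, B) = (-1, 3) or (1, -3).
Impose the point condition(s):
  u(0, 0) = -3  ⟹  B = -3
Only A = 1, B = -3 satisfies everything.
Hence u(x, t) = t - 3 e^{t}.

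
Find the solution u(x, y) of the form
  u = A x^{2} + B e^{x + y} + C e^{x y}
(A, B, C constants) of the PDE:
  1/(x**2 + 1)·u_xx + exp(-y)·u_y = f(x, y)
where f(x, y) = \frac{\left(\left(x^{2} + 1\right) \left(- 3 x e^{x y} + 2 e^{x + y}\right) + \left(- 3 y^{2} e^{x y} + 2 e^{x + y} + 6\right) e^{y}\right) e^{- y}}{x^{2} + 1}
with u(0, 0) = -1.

Substitute the ansatz u = A x^{2} + B e^{x + y} + C e^{x y} into the left-hand side.
Derivatives of the ansatz:
  u_xx = 2 A + B e^{x} e^{y} + C y^{2} e^{x y}
  u_y = B e^{x} e^{y} + C x e^{x y}
Term by term:
  1/(x**2 + 1)·u_xx = \frac{2 A}{x^{2} + 1} + \frac{B e^{x} e^{y}}{x^{2} + 1} + \frac{C y^{2} e^{x y}}{x^{2} + 1}
  exp(-y)·u_y = B e^{x} + C x e^{- y} e^{x y}
So the left-hand side equals
  \frac{2 A}{x^{2} + 1} + B e^{x} + \frac{B e^{x} e^{y}}{x^{2} + 1} + C x e^{- y} e^{x y} + \frac{C y^{2} e^{x y}}{x^{2} + 1}
This must equal f(x, y) identically; expanded, f = - 3 x e^{- y} e^{x y} - \frac{3 y^{2} e^{x y}}{x^{2} + 1} + 2 e^{x} + \frac{2 e^{x} e^{y}}{x^{2} + 1} + \frac{6}{x^{2} + 1}.
Matching coefficients of the independent functions:
  [x e^{- y} e^{x y}, \frac{y^{2} e^{x y}}{x^{2} + 1}]:  C = -3
  [\frac{e^{x} e^{y}}{x^{2} + 1}, e^{x}]:  B = 2
  [\frac{1}{x^{2} + 1}]:  2 A = 6
Solving: A = 3, B = 2, C = -3.
Check against the point condition:
  u(0, 0) = -1  ⟹  B + C = -1  ✓
Hence u(x, y) = 3 x^{2} - 3 e^{x y} + 2 e^{x + y}.

Answer: u(x, y) = 3 x^{2} - 3 e^{x y} + 2 e^{x + y}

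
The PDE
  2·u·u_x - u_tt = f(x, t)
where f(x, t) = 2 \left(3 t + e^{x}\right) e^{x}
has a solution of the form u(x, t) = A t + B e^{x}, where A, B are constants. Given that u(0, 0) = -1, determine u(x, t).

Answer: u(x, t) = - 3 t - e^{x}

Derivation:
Substitute the ansatz u = A t + B e^{x} into the left-hand side.
Derivatives of the ansatz:
  u_x = B e^{x}
  u_tt = 0
Term by term:
  2·u·u_x = 2 A B t e^{x} + 2 B^{2} e^{2 x}
  -u_tt = 0
So the left-hand side equals
  2 A B t e^{x} + 2 B^{2} e^{2 x}
This must equal f(x, t) = 2 \left(3 t + e^{x}\right) e^{x} identically.
Matching coefficients of the independent functions:
  [t e^{x}]:  2 A B = 6
  [e^{2 x}]:  2 B^{2} = 2
These equations allow (A, B) = (-3, -1) or (3, 1).
Impose the point condition(s):
  u(0, 0) = -1  ⟹  B = -1
Only A = -3, B = -1 satisfies everything.
Hence u(x, t) = - 3 t - e^{x}.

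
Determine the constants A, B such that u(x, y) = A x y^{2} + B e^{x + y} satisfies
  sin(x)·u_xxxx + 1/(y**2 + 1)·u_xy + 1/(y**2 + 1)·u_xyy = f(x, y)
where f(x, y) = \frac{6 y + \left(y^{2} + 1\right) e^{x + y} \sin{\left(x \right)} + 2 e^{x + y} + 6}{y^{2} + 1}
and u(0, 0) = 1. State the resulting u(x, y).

Substitute the ansatz u = A x y^{2} + B e^{x + y} into the left-hand side.
Derivatives of the ansatz:
  u_xxxx = B e^{x} e^{y}
  u_xy = 2 A y + B e^{x} e^{y}
  u_xyy = 2 A + B e^{x} e^{y}
Term by term:
  sin(x)·u_xxxx = B e^{x} e^{y} \sin{\left(x \right)}
  1/(y**2 + 1)·u_xy = \frac{2 A y}{y^{2} + 1} + \frac{B e^{x} e^{y}}{y^{2} + 1}
  1/(y**2 + 1)·u_xyy = \frac{2 A}{y^{2} + 1} + \frac{B e^{x} e^{y}}{y^{2} + 1}
So the left-hand side equals
  \frac{2 A y}{y^{2} + 1} + \frac{2 A}{y^{2} + 1} + B e^{x} e^{y} \sin{\left(x \right)} + \frac{2 B e^{x} e^{y}}{y^{2} + 1}
This must equal f(x, y) identically; expanded, f = \frac{6 y}{y^{2} + 1} + e^{x} e^{y} \sin{\left(x \right)} + \frac{2 e^{x} e^{y}}{y^{2} + 1} + \frac{6}{y^{2} + 1}.
Matching coefficients of the independent functions:
  [\frac{y}{y^{2} + 1}, \frac{1}{y^{2} + 1}]:  2 A = 6
  [\frac{e^{x} e^{y}}{y^{2} + 1}]:  2 B = 2
  [e^{x} e^{y} \sin{\left(x \right)}]:  B = 1
Solving: A = 3, B = 1.
Check against the point condition:
  u(0, 0) = 1  ⟹  B = 1  ✓
Hence u(x, y) = 3 x y^{2} + e^{x + y}.

Answer: u(x, y) = 3 x y^{2} + e^{x + y}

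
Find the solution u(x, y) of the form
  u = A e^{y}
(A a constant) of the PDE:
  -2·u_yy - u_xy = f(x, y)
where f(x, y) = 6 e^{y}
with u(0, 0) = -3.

Substitute the ansatz u = A e^{y} into the left-hand side.
Derivatives of the ansatz:
  u_yy = A e^{y}
  u_xy = 0
Term by term:
  -2·u_yy = - 2 A e^{y}
  -u_xy = 0
So the left-hand side equals
  - 2 A e^{y}
This must equal f(x, y) = 6 e^{y} identically.
Matching coefficients of the independent functions:
  [e^{y}]:  - 2 A = 6
Solving: A = -3.
Check against the point condition:
  u(0, 0) = -3  ⟹  A = -3  ✓
Hence u(x, y) = - 3 e^{y}.

Answer: u(x, y) = - 3 e^{y}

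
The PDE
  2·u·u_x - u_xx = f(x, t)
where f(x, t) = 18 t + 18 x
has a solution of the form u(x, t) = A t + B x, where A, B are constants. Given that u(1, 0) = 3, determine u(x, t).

Substitute the ansatz u = A t + B x into the left-hand side.
Derivatives of the ansatz:
  u_x = B
  u_xx = 0
Term by term:
  2·u·u_x = 2 A B t + 2 B^{2} x
  -u_xx = 0
So the left-hand side equals
  2 A B t + 2 B^{2} x
This must equal f(x, t) = 18 t + 18 x identically.
Matching coefficients of the independent functions:
  [t]:  2 A B = 18
  [x]:  2 B^{2} = 18
These equations allow (A, B) = (-3, -3) or (3, 3).
Impose the point condition(s):
  u(1, 0) = 3  ⟹  B = 3
Only A = 3, B = 3 satisfies everything.
Hence u(x, t) = 3 t + 3 x.

Answer: u(x, t) = 3 t + 3 x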